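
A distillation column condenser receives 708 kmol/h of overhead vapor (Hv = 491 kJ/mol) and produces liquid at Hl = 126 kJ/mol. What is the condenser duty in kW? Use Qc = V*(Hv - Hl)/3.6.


Qc = 708 * (491 - 126) / 3.6 = 708 * 365 / 3.6 = 71780

71780 kW


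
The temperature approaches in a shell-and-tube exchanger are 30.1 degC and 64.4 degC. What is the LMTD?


LMTD = (dT1 - dT2) / ln(dT1/dT2)
= (30.1 - 64.4) / ln(30.1 / 64.4) = -34.3 / -0.760588 = 45.10

45.10 degC


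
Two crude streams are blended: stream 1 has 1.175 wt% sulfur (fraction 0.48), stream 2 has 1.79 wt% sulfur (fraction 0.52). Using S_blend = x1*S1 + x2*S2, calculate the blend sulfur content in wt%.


Linear sulfur blending: S_blend = x1*S1 + x2*S2
Contribution 1: 0.48 * 1.175 = 0.564 wt%
Contribution 2: 0.52 * 1.79 = 0.9308 wt%
S_blend = 0.564 + 0.9308 = 1.4948

1.4948 wt%


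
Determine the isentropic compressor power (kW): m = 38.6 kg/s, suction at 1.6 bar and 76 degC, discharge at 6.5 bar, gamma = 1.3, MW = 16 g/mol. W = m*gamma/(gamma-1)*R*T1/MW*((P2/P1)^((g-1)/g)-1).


Isentropic work: W = m*(gamma/(gamma-1))*(R*T1/MW)*((P2/P1)^((gamma-1)/gamma) - 1)
T1 = 76 + 273.15 = 349.15 K
Pressure ratio = 6.5 / 1.6 = 4.0625
Exponent = (1.3 - 1)/1.3 = 0.230769
(P2/P1)^exp - 1 = 4.0625^0.230769 - 1 = 0.381945
W = 38.6 * 1.3 / 0.3 * 8.314 * 349.15 / 16 * 0.381945 = 11590

11590 kW


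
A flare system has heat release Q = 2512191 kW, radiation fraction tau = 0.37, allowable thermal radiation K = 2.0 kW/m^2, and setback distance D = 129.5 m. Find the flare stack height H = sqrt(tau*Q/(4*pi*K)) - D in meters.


tau*Q/(4*pi*K) = 0.37 * 2512191 / (4 * pi * 2.0) = 36984.1
sqrt(36984.1) = 192.313
H = 192.313 - 129.5 = 62.81

62.81 m


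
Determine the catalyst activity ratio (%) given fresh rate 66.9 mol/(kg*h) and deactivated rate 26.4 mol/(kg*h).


Activity (%) = (rate_used / rate_fresh) * 100
rate_used = 26.4, rate_fresh = 66.9
= (26.4 / 66.9) * 100
= 0.3946 * 100 = 39.46

39.46 %


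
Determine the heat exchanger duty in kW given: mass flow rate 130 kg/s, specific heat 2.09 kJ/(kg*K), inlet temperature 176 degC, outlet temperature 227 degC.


Q = m_dot * cp * delta_T
delta_T = 227 - 176 = 51 K
Q = 130 * 2.09 * 51
= 271.7 * 51
= 13856.7 kW

13856.7 kW


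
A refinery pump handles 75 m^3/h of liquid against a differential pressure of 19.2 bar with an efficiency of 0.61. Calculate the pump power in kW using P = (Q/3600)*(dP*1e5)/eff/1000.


Q = 75 / 3600 = 0.0208333 m^3/s
P = 0.0208333 * (19.2 * 1e5) / 0.61 / 1000 = 65.57

65.57 kW


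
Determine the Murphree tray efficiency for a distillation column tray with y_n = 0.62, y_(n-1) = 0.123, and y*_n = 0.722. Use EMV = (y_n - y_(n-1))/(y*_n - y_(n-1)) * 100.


Murphree vapor efficiency: EMV = (y_n - y_(n-1)) / (y*_n - y_(n-1)) * 100
EMV = (0.62 - 0.123) / (0.722 - 0.123) * 100 = 0.497 / 0.599 * 100 = 82.97

82.97 %


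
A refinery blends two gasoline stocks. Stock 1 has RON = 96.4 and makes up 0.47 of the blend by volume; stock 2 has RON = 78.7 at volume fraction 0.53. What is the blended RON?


Linear blending: RON_blend = sum(vi * RONi)
Contribution 1: 0.47 * 96.4 = 45.308
Contribution 2: 0.53 * 78.7 = 41.711
RON_blend = 45.308 + 41.711 = 87.019

87.019


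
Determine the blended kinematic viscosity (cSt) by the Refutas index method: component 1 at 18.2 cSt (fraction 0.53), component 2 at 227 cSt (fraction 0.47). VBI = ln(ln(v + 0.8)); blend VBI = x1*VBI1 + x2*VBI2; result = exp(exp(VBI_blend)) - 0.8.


Refutas method: VBN_i = 14.534*ln(ln(visc_i + 0.8)) + 10.975, blended linearly by mass fraction; since VBN is linear in VBI_i = ln(ln(visc_i + 0.8)) and the fractions sum to 1, blend VBI directly: visc = exp(exp(VBI_blend)) - 0.8
VBI_1 = ln(ln(18.2 + 0.8)) = 1.07992
VBI_2 = ln(ln(227 + 0.8)) = 1.69166
VBI_blend = 0.53 * 1.07992 + 0.47 * 1.69166 = 1.36744
visc_blend = exp(exp(1.36744)) - 0.8 = 49.87

49.87 cSt


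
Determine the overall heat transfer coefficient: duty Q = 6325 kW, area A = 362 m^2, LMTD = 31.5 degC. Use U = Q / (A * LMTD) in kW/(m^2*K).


From Q = U*A*LMTD, U = Q / (A * LMTD)
U = 6325 / (362 * 31.5) = 6325 / 11403 = 0.5547

0.5547 kW/(m^2*K)


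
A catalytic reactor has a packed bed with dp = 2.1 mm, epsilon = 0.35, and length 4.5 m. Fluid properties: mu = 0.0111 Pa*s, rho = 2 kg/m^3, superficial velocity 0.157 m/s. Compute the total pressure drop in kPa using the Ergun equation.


dp = 2.1 mm = 0.0021 m
Viscous term = 150*0.0111*0.157*(1-0.35)^2 / (0.0021^2*0.35^3) = 584114
Inertial term = 1.75*2*0.157^2*(1-0.35) / (0.0021*0.35^3) = 622.812
dP/L = 584114 + 622.812 = 584737 Pa/m
dP = 584737 * 4.5 / 1000 = 2631 kPa

2631 kPa


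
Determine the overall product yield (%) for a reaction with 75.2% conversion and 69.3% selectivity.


Overall yield = conversion (%) * selectivity (%) / 100
Conversion = 75.2%, Selectivity = 69.3%
Y = 75.2 * 69.3 / 100
= 52.1136 %

52.1136 %


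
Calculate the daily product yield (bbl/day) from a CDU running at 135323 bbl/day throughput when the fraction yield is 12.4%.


Crude throughput = 135323 bbl/day
Fraction yield = 12.4%
yield = throughput * fraction / 100
yield = 135323 * 12.4 / 100 = 16780.052

16780.052 bbl/day


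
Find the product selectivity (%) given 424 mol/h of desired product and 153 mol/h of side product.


Selectivity = desired / (desired + undesired) * 100
Total products = 424 + 153 = 577 mol/h
S = 424 / 577 * 100
= 0.7348 * 100
= 73.48 %

73.48 %


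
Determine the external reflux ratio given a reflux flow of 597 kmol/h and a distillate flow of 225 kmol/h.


Reflux ratio definition: R = L / D (liquid returned / distillate withdrawn)
L = 597 kmol/h, D = 225 kmol/h
R = 597 / 225 = 2.653

2.653


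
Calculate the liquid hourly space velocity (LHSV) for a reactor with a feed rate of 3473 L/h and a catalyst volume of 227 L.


LHSV = volumetric feed rate / catalyst volume
= 3473 L/h / 227 L
= 15.30 h^-1

15.30 h^-1


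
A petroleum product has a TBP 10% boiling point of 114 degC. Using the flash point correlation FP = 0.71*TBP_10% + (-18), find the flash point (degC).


FP = 0.71 * 114 + (-18) = 62.94

62.94 degC


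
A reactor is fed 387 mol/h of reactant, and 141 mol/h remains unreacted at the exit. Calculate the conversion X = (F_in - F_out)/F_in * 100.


X = (F_in - F_out) / F_in * 100
Moles reacted = 387 - 141 = 246
X = 246 / 387 * 100
= 0.6357 * 100
= 63.57 %

63.57 %


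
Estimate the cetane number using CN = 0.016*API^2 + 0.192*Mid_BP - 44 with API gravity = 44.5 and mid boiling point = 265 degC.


CN = 0.016 * 44.5^2 + 0.192 * 265 - 44
CN = 31.684 + 50.88 - 44 = 38.564

38.564


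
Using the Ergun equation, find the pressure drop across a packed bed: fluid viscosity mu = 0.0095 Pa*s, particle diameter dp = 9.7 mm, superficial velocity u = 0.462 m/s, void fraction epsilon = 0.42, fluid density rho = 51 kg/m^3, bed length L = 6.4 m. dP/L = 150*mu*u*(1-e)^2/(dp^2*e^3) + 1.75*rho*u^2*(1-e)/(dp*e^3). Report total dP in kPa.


dp = 9.7 mm = 0.0097 m
Viscous term = 150*0.0095*0.462*(1-0.42)^2 / (0.0097^2*0.42^3) = 31770.3
Inertial term = 1.75*51*0.462^2*(1-0.42) / (0.0097*0.42^3) = 15374.5
dP/L = 31770.3 + 15374.5 = 47144.8 Pa/m
dP = 47144.8 * 6.4 / 1000 = 301.7 kPa

301.7 kPa


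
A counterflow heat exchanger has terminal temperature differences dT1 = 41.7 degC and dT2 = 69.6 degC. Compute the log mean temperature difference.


LMTD = (dT1 - dT2) / ln(dT1/dT2)
= (41.7 - 69.6) / ln(41.7 / 69.6) = -27.9 / -0.512263 = 54.46

54.46 degC


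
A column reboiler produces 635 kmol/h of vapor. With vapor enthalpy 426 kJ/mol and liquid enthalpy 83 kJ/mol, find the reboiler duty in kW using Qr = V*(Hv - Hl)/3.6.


Qr = 635 * (426 - 83) / 3.6 = 635 * 343 / 3.6 = 60500

60500 kW


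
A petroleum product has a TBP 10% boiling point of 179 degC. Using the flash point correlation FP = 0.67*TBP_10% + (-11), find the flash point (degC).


FP = 0.67 * 179 + (-11) = 108.93

108.93 degC


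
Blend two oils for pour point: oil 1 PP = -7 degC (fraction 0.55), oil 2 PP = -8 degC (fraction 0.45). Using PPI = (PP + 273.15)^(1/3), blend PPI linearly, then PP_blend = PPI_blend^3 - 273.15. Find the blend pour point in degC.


PPI_1 = (-7 + 273.15)^(1/3) = 6.432436
PPI_2 = (-8 + 273.15)^(1/3) = 6.42437
PPI_blend = 0.55 * 6.432436 + 0.45 * 6.42437 = 6.428806
PP_blend = 6.428806^3 - 273.15 = 265.6996 - 273.15 = -7.45

-7.45 degC


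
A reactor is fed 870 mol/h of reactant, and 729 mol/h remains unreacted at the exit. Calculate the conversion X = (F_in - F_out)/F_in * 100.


X = (F_in - F_out) / F_in * 100
Moles reacted = 870 - 729 = 141
X = 141 / 870 * 100
= 0.1621 * 100
= 16.21 %

16.21 %


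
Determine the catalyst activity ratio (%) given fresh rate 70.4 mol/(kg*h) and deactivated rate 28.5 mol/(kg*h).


Activity (%) = (rate_used / rate_fresh) * 100
rate_used = 28.5, rate_fresh = 70.4
= (28.5 / 70.4) * 100
= 0.4048 * 100 = 40.48

40.48 %


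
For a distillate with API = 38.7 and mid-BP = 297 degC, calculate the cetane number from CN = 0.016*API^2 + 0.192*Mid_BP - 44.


CN = 0.016 * 38.7^2 + 0.192 * 297 - 44
CN = 23.96304 + 57.024 - 44 = 36.98704

36.98704


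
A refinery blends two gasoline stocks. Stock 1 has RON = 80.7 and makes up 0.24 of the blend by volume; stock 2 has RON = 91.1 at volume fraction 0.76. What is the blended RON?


Linear blending: RON_blend = sum(vi * RONi)
Contribution 1: 0.24 * 80.7 = 19.368
Contribution 2: 0.76 * 91.1 = 69.236
RON_blend = 19.368 + 69.236 = 88.604

88.604


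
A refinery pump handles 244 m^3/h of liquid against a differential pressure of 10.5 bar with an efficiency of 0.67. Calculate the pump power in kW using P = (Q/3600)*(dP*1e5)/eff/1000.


Q = 244 / 3600 = 0.0677778 m^3/s
P = 0.0677778 * (10.5 * 1e5) / 0.67 / 1000 = 106.2

106.2 kW


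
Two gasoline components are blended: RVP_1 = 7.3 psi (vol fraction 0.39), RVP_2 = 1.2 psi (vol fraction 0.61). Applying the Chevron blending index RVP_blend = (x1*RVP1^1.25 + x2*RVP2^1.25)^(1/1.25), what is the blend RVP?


Chevron index: RVP_blend = (sum xi*RVPi^1.25)^(1/1.25)
RVP^1.25 terms: 0.39 * 7.3^1.25 + 0.61 * 1.2^1.25 = 5.44584
RVP_blend = 5.44584^(1/1.25) = 3.880

3.880 psi


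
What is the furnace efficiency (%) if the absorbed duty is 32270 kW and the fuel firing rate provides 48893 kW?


Furnace efficiency = Q_absorbed / Q_fuel * 100
= 32270 / 48893 * 100 = 66.00

66.00 %


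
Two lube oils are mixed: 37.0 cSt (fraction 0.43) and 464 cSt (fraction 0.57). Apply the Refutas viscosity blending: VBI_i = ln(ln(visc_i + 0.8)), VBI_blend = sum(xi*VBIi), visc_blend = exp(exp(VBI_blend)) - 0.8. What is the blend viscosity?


Refutas method: VBN_i = 14.534*ln(ln(visc_i + 0.8)) + 10.975, blended linearly by mass fraction; since VBN is linear in VBI_i = ln(ln(visc_i + 0.8)) and the fractions sum to 1, blend VBI directly: visc = exp(exp(VBI_blend)) - 0.8
VBI_1 = ln(ln(37.0 + 0.8)) = 1.28987
VBI_2 = ln(ln(464 + 0.8)) = 1.81509
VBI_blend = 0.43 * 1.28987 + 0.57 * 1.81509 = 1.58925
visc_blend = exp(exp(1.58925)) - 0.8 = 133.5

133.5 cSt


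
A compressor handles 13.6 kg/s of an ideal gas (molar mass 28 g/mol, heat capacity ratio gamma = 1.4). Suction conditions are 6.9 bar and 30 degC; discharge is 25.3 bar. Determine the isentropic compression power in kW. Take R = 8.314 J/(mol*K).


Isentropic work: W = m*(gamma/(gamma-1))*(R*T1/MW)*((P2/P1)^((gamma-1)/gamma) - 1)
T1 = 30 + 273.15 = 303.15 K
Pressure ratio = 25.3 / 6.9 = 3.66667
Exponent = (1.4 - 1)/1.4 = 0.285714
(P2/P1)^exp - 1 = 3.66667^0.285714 - 1 = 0.449507
W = 13.6 * 1.4 / 0.4 * 8.314 * 303.15 / 28 * 0.449507 = 1926

1926 kW


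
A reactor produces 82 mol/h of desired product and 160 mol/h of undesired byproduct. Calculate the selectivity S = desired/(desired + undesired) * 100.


Selectivity = desired / (desired + undesired) * 100
Total products = 82 + 160 = 242 mol/h
S = 82 / 242 * 100
= 0.3388 * 100
= 33.88 %

33.88 %


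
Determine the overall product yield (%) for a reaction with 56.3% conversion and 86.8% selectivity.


Overall yield = conversion (%) * selectivity (%) / 100
Conversion = 56.3%, Selectivity = 86.8%
Y = 56.3 * 86.8 / 100
= 48.8684 %

48.8684 %


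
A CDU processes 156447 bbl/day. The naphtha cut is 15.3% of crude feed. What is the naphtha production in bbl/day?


Crude throughput = 156447 bbl/day
Fraction yield = 15.3%
yield = throughput * fraction / 100
yield = 156447 * 15.3 / 100 = 23936.391

23936.391 bbl/day


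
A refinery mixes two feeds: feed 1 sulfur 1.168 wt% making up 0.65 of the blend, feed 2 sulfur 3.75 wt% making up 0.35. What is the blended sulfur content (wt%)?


Linear sulfur blending: S_blend = x1*S1 + x2*S2
Contribution 1: 0.65 * 1.168 = 0.7592 wt%
Contribution 2: 0.35 * 3.75 = 1.3125 wt%
S_blend = 0.7592 + 1.3125 = 2.0717

2.0717 wt%


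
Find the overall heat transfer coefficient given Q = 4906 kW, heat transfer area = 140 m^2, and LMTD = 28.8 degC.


From Q = U*A*LMTD, U = Q / (A * LMTD)
U = 4906 / (140 * 28.8) = 4906 / 4032 = 1.217

1.217 kW/(m^2*K)


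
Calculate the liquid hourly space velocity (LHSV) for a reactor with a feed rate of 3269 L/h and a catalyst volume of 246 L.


LHSV = volumetric feed rate / catalyst volume
= 3269 L/h / 246 L
= 13.29 h^-1

13.29 h^-1


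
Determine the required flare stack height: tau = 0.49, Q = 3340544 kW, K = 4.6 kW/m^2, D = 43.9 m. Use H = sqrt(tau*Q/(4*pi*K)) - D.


tau*Q/(4*pi*K) = 0.49 * 3340544 / (4 * pi * 4.6) = 28316.9
sqrt(28316.9) = 168.276
H = 168.276 - 43.9 = 124.4

124.4 m


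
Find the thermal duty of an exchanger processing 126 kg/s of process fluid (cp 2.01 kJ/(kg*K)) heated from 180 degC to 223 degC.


Q = m_dot * cp * delta_T
delta_T = 223 - 180 = 43 K
Q = 126 * 2.01 * 43
= 253.26 * 43
= 10890.18 kW

10890.18 kW


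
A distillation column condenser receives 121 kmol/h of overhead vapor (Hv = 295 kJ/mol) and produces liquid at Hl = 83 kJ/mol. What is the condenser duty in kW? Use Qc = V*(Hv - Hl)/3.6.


Qc = 121 * (295 - 83) / 3.6 = 121 * 212 / 3.6 = 7126

7126 kW


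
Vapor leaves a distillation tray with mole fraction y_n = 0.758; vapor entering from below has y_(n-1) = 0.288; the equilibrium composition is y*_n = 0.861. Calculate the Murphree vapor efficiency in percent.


Murphree vapor efficiency: EMV = (y_n - y_(n-1)) / (y*_n - y_(n-1)) * 100
EMV = (0.758 - 0.288) / (0.861 - 0.288) * 100 = 0.47 / 0.573 * 100 = 82.02

82.02 %


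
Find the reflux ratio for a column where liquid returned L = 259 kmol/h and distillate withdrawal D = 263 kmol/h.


Reflux ratio definition: R = L / D (liquid returned / distillate withdrawn)
L = 259 kmol/h, D = 263 kmol/h
R = 259 / 263 = 0.9848

0.9848


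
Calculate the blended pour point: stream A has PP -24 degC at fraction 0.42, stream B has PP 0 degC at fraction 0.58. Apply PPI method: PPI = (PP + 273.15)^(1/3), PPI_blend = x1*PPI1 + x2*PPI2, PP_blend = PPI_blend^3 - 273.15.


PPI_1 = (-24 + 273.15)^(1/3) = 6.292458
PPI_2 = (0 + 273.15)^(1/3) = 6.488342
PPI_blend = 0.42 * 6.292458 + 0.58 * 6.488342 = 6.406071
PP_blend = 6.406071^3 - 273.15 = 262.8907 - 273.15 = -10.26

-10.26 degC


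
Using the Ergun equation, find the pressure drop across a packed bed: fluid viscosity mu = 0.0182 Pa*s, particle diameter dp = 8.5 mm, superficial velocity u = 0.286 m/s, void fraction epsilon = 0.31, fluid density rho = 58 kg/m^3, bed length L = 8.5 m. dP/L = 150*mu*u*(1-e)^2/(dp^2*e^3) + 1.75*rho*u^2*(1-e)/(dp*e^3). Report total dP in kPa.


dp = 8.5 mm = 0.0085 m
Viscous term = 150*0.0182*0.286*(1-0.31)^2 / (0.0085^2*0.31^3) = 172705
Inertial term = 1.75*58*0.286^2*(1-0.31) / (0.0085*0.31^3) = 22622.6
dP/L = 172705 + 22622.6 = 195328 Pa/m
dP = 195328 * 8.5 / 1000 = 1660 kPa

1660 kPa


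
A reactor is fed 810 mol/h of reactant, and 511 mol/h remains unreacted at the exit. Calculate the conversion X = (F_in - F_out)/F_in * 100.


X = (F_in - F_out) / F_in * 100
Moles reacted = 810 - 511 = 299
X = 299 / 810 * 100
= 0.3691 * 100
= 36.91 %

36.91 %


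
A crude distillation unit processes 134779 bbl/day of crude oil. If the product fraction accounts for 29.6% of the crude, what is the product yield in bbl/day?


Crude throughput = 134779 bbl/day
Fraction yield = 29.6%
yield = throughput * fraction / 100
yield = 134779 * 29.6 / 100 = 39894.584

39894.584 bbl/day


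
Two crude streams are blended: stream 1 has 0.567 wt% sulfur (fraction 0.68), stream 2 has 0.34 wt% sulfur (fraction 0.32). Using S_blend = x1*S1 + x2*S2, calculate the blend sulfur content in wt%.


Linear sulfur blending: S_blend = x1*S1 + x2*S2
Contribution 1: 0.68 * 0.567 = 0.38556 wt%
Contribution 2: 0.32 * 0.34 = 0.1088 wt%
S_blend = 0.38556 + 0.1088 = 0.49436

0.49436 wt%


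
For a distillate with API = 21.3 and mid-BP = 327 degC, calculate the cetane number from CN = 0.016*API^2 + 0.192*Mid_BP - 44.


CN = 0.016 * 21.3^2 + 0.192 * 327 - 44
CN = 7.25904 + 62.784 - 44 = 26.04304

26.04304


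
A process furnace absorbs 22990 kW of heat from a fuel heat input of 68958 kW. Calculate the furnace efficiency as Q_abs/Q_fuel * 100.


Furnace efficiency = Q_absorbed / Q_fuel * 100
= 22990 / 68958 * 100 = 33.34

33.34 %


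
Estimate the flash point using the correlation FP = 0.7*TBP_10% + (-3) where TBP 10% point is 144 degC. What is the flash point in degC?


FP = 0.7 * 144 + (-3) = 97.8

97.8 degC


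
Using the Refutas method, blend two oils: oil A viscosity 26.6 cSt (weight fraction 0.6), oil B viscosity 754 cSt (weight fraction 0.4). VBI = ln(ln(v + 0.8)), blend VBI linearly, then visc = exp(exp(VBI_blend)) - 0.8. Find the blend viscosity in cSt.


Refutas method: VBN_i = 14.534*ln(ln(visc_i + 0.8)) + 10.975, blended linearly by mass fraction; since VBN is linear in VBI_i = ln(ln(visc_i + 0.8)) and the fractions sum to 1, blend VBI directly: visc = exp(exp(VBI_blend)) - 0.8
VBI_1 = ln(ln(26.6 + 0.8)) = 1.19711
VBI_2 = ln(ln(754 + 0.8)) = 1.89107
VBI_blend = 0.6 * 1.19711 + 0.4 * 1.89107 = 1.47469
visc_blend = exp(exp(1.47469)) - 0.8 = 78.22

78.22 cSt


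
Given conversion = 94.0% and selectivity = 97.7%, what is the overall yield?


Overall yield = conversion (%) * selectivity (%) / 100
Conversion = 94.0%, Selectivity = 97.7%
Y = 94.0 * 97.7 / 100
= 91.838 %

91.838 %


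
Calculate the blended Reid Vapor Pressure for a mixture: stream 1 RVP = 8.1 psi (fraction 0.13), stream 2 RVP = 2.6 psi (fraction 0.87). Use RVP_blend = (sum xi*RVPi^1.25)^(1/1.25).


Chevron index: RVP_blend = (sum xi*RVPi^1.25)^(1/1.25)
RVP^1.25 terms: 0.13 * 8.1^1.25 + 0.87 * 2.6^1.25 = 4.64878
RVP_blend = 4.64878^(1/1.25) = 3.419

3.419 psi


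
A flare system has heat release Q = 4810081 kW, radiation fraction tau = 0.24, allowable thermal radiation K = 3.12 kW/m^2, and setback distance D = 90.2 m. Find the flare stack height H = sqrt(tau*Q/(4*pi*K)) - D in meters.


tau*Q/(4*pi*K) = 0.24 * 4810081 / (4 * pi * 3.12) = 29444.2
sqrt(29444.2) = 171.593
H = 171.593 - 90.2 = 81.39

81.39 m


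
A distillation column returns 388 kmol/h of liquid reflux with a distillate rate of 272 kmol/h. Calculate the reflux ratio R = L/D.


Reflux ratio definition: R = L / D (liquid returned / distillate withdrawn)
L = 388 kmol/h, D = 272 kmol/h
R = 388 / 272 = 1.426

1.426


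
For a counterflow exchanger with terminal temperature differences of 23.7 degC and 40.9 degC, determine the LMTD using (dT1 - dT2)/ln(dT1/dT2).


LMTD = (dT1 - dT2) / ln(dT1/dT2)
= (23.7 - 40.9) / ln(23.7 / 40.9) = -17.2 / -0.545655 = 31.52

31.52 degC


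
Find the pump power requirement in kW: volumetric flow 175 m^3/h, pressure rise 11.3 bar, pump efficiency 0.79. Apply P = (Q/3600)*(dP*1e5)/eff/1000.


Q = 175 / 3600 = 0.0486111 m^3/s
P = 0.0486111 * (11.3 * 1e5) / 0.79 / 1000 = 69.53

69.53 kW


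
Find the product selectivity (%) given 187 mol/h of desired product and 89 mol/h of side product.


Selectivity = desired / (desired + undesired) * 100
Total products = 187 + 89 = 276 mol/h
S = 187 / 276 * 100
= 0.6775 * 100
= 67.75 %

67.75 %


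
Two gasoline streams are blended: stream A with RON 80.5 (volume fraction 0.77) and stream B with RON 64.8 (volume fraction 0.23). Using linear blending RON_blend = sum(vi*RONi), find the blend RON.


Linear blending: RON_blend = sum(vi * RONi)
Contribution 1: 0.77 * 80.5 = 61.985
Contribution 2: 0.23 * 64.8 = 14.904
RON_blend = 61.985 + 14.904 = 76.889

76.889


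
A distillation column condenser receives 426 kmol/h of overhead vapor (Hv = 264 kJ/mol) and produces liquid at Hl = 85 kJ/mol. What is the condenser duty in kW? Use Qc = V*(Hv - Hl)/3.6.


Qc = 426 * (264 - 85) / 3.6 = 426 * 179 / 3.6 = 21180

21180 kW


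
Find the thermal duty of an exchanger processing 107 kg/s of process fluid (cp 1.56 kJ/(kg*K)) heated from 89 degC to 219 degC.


Q = m_dot * cp * delta_T
delta_T = 219 - 89 = 130 K
Q = 107 * 1.56 * 130
= 166.92 * 130
= 21699.6 kW

21699.6 kW


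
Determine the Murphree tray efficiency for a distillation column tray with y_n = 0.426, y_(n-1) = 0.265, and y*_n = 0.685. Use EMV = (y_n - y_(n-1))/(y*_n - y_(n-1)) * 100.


Murphree vapor efficiency: EMV = (y_n - y_(n-1)) / (y*_n - y_(n-1)) * 100
EMV = (0.426 - 0.265) / (0.685 - 0.265) * 100 = 0.161 / 0.42 * 100 = 38.33

38.33 %


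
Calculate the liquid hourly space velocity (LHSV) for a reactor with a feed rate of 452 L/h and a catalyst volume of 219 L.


LHSV = volumetric feed rate / catalyst volume
= 452 L/h / 219 L
= 2.064 h^-1

2.064 h^-1


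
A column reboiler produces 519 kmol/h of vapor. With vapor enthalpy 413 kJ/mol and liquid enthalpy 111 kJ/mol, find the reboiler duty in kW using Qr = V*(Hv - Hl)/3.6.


Qr = 519 * (413 - 111) / 3.6 = 519 * 302 / 3.6 = 43540

43540 kW


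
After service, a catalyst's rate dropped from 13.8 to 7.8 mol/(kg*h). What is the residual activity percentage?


Activity (%) = (rate_used / rate_fresh) * 100
rate_used = 7.8, rate_fresh = 13.8
= (7.8 / 13.8) * 100
= 0.5652 * 100 = 56.52

56.52 %


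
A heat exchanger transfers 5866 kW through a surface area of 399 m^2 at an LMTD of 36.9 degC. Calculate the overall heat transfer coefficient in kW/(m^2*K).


From Q = U*A*LMTD, U = Q / (A * LMTD)
U = 5866 / (399 * 36.9) = 5866 / 14723.1 = 0.3984

0.3984 kW/(m^2*K)


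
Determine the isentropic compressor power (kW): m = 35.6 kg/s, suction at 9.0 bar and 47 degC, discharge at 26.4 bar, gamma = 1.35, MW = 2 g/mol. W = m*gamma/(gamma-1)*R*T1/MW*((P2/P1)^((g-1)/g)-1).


Isentropic work: W = m*(gamma/(gamma-1))*(R*T1/MW)*((P2/P1)^((gamma-1)/gamma) - 1)
T1 = 47 + 273.15 = 320.15 K
Pressure ratio = 26.4 / 9.0 = 2.93333
Exponent = (1.35 - 1)/1.35 = 0.259259
(P2/P1)^exp - 1 = 2.93333^0.259259 - 1 = 0.321805
W = 35.6 * 1.35 / 0.35 * 8.314 * 320.15 / 2 * 0.321805 = 58810

58810 kW


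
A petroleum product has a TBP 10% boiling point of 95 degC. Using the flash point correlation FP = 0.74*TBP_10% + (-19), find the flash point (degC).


FP = 0.74 * 95 + (-19) = 51.3

51.3 degC


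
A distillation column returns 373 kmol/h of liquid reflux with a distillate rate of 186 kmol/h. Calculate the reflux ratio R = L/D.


Reflux ratio definition: R = L / D (liquid returned / distillate withdrawn)
L = 373 kmol/h, D = 186 kmol/h
R = 373 / 186 = 2.005

2.005


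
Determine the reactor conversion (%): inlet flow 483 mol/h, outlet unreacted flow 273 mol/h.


X = (F_in - F_out) / F_in * 100
Moles reacted = 483 - 273 = 210
X = 210 / 483 * 100
= 0.4348 * 100
= 43.48 %

43.48 %


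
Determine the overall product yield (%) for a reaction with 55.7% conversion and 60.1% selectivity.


Overall yield = conversion (%) * selectivity (%) / 100
Conversion = 55.7%, Selectivity = 60.1%
Y = 55.7 * 60.1 / 100
= 33.4757 %

33.4757 %


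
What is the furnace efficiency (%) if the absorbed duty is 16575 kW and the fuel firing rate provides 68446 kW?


Furnace efficiency = Q_absorbed / Q_fuel * 100
= 16575 / 68446 * 100 = 24.22

24.22 %


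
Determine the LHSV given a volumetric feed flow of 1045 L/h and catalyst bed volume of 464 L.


LHSV = volumetric feed rate / catalyst volume
= 1045 L/h / 464 L
= 2.252 h^-1

2.252 h^-1


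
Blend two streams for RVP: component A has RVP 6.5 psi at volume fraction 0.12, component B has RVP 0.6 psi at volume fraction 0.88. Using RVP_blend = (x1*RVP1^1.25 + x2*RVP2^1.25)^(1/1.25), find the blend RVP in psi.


Chevron index: RVP_blend = (sum xi*RVPi^1.25)^(1/1.25)
RVP^1.25 terms: 0.12 * 6.5^1.25 + 0.88 * 0.6^1.25 = 1.71014
RVP_blend = 1.71014^(1/1.25) = 1.536

1.536 psi


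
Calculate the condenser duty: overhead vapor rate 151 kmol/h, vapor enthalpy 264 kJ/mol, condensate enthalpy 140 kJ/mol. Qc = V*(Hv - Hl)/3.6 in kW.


Qc = 151 * (264 - 140) / 3.6 = 151 * 124 / 3.6 = 5201

5201 kW


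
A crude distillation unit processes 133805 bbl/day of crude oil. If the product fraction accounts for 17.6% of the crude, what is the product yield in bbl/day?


Crude throughput = 133805 bbl/day
Fraction yield = 17.6%
yield = throughput * fraction / 100
yield = 133805 * 17.6 / 100 = 23549.68

23549.68 bbl/day


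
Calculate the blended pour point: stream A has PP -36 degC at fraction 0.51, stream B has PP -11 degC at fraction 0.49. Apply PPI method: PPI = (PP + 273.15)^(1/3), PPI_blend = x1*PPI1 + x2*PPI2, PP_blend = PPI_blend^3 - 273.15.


PPI_1 = (-36 + 273.15)^(1/3) = 6.189768
PPI_2 = (-11 + 273.15)^(1/3) = 6.400049
PPI_blend = 0.51 * 6.189768 + 0.49 * 6.400049 = 6.292806
PP_blend = 6.292806^3 - 273.15 = 249.1914 - 273.15 = -23.96

-23.96 degC


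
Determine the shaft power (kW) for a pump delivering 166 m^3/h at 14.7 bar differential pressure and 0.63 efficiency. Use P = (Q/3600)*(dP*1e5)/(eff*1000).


Q = 166 / 3600 = 0.0461111 m^3/s
P = 0.0461111 * (14.7 * 1e5) / 0.63 / 1000 = 107.6

107.6 kW


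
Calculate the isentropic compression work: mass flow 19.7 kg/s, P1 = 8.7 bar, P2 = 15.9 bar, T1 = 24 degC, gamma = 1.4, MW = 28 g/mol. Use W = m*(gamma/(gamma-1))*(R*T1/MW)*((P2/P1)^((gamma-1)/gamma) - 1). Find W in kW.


Isentropic work: W = m*(gamma/(gamma-1))*(R*T1/MW)*((P2/P1)^((gamma-1)/gamma) - 1)
T1 = 24 + 273.15 = 297.15 K
Pressure ratio = 15.9 / 8.7 = 1.82759
Exponent = (1.4 - 1)/1.4 = 0.285714
(P2/P1)^exp - 1 = 1.82759^0.285714 - 1 = 0.188016
W = 19.7 * 1.4 / 0.4 * 8.314 * 297.15 / 28 * 0.188016 = 1144

1144 kW


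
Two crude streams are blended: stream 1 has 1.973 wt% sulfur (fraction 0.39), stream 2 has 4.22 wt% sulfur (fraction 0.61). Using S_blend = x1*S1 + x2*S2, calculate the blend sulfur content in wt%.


Linear sulfur blending: S_blend = x1*S1 + x2*S2
Contribution 1: 0.39 * 1.973 = 0.76947 wt%
Contribution 2: 0.61 * 4.22 = 2.5742 wt%
S_blend = 0.76947 + 2.5742 = 3.34367

3.34367 wt%


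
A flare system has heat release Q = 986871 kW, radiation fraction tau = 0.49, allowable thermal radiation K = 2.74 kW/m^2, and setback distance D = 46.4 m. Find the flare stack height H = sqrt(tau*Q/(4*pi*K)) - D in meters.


tau*Q/(4*pi*K) = 0.49 * 986871 / (4 * pi * 2.74) = 14044.2
sqrt(14044.2) = 118.508
H = 118.508 - 46.4 = 72.11

72.11 m


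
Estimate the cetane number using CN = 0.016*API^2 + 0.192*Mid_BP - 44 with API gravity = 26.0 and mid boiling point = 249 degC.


CN = 0.016 * 26.0^2 + 0.192 * 249 - 44
CN = 10.816 + 47.808 - 44 = 14.624

14.624


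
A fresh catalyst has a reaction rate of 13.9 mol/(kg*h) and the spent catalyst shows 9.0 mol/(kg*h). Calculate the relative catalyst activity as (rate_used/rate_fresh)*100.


Activity (%) = (rate_used / rate_fresh) * 100
rate_used = 9.0, rate_fresh = 13.9
= (9.0 / 13.9) * 100
= 0.6475 * 100 = 64.75

64.75 %


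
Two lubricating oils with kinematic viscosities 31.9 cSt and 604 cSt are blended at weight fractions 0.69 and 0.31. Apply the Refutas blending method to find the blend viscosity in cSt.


Refutas method: VBN_i = 14.534*ln(ln(visc_i + 0.8)) + 10.975, blended linearly by mass fraction; since VBN is linear in VBI_i = ln(ln(visc_i + 0.8)) and the fractions sum to 1, blend VBI directly: visc = exp(exp(VBI_blend)) - 0.8
VBI_1 = ln(ln(31.9 + 0.8)) = 1.24915
VBI_2 = ln(ln(604 + 0.8)) = 1.85706
VBI_blend = 0.69 * 1.24915 + 0.31 * 1.85706 = 1.4376
visc_blend = exp(exp(1.4376)) - 0.8 = 66.60

66.60 cSt


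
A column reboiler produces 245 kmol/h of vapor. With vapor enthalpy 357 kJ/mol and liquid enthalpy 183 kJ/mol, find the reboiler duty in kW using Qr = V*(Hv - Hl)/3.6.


Qr = 245 * (357 - 183) / 3.6 = 245 * 174 / 3.6 = 11840

11840 kW


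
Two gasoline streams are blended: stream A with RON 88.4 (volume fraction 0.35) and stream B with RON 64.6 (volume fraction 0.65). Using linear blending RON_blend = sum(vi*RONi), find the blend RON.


Linear blending: RON_blend = sum(vi * RONi)
Contribution 1: 0.35 * 88.4 = 30.94
Contribution 2: 0.65 * 64.6 = 41.99
RON_blend = 30.94 + 41.99 = 72.93

72.93


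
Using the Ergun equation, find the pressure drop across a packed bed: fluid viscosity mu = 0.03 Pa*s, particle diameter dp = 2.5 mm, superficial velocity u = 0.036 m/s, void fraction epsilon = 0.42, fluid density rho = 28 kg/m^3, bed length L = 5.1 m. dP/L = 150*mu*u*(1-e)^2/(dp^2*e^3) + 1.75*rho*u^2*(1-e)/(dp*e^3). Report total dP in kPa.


dp = 2.5 mm = 0.0025 m
Viscous term = 150*0.03*0.036*(1-0.42)^2 / (0.0025^2*0.42^3) = 117691
Inertial term = 1.75*28*0.036^2*(1-0.42) / (0.0025*0.42^3) = 198.857
dP/L = 117691 + 198.857 = 117890 Pa/m
dP = 117890 * 5.1 / 1000 = 601.2 kPa

601.2 kPa


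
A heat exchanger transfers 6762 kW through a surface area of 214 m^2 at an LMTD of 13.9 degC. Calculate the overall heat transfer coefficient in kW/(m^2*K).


From Q = U*A*LMTD, U = Q / (A * LMTD)
U = 6762 / (214 * 13.9) = 6762 / 2974.6 = 2.273

2.273 kW/(m^2*K)


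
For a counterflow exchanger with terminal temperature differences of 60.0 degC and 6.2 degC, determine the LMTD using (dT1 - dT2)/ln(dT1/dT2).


LMTD = (dT1 - dT2) / ln(dT1/dT2)
= (60.0 - 6.2) / ln(60.0 / 6.2) = 53.8 / 2.2698 = 23.70

23.70 degC


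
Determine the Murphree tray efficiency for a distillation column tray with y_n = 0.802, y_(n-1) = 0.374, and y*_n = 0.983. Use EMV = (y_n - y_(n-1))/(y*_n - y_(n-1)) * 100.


Murphree vapor efficiency: EMV = (y_n - y_(n-1)) / (y*_n - y_(n-1)) * 100
EMV = (0.802 - 0.374) / (0.983 - 0.374) * 100 = 0.428 / 0.609 * 100 = 70.28

70.28 %


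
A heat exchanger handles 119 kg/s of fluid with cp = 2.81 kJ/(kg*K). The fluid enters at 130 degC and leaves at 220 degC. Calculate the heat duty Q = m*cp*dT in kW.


Q = m_dot * cp * delta_T
delta_T = 220 - 130 = 90 K
Q = 119 * 2.81 * 90
= 334.39 * 90
= 30095.1 kW

30095.1 kW


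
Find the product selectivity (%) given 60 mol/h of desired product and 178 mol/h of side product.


Selectivity = desired / (desired + undesired) * 100
Total products = 60 + 178 = 238 mol/h
S = 60 / 238 * 100
= 0.2521 * 100
= 25.21 %

25.21 %


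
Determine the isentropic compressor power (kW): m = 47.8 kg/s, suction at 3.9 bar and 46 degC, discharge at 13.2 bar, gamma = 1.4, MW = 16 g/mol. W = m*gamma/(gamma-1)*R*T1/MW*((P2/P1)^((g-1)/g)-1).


Isentropic work: W = m*(gamma/(gamma-1))*(R*T1/MW)*((P2/P1)^((gamma-1)/gamma) - 1)
T1 = 46 + 273.15 = 319.15 K
Pressure ratio = 13.2 / 3.9 = 3.38462
Exponent = (1.4 - 1)/1.4 = 0.285714
(P2/P1)^exp - 1 = 3.38462^0.285714 - 1 = 0.416734
W = 47.8 * 1.4 / 0.4 * 8.314 * 319.15 / 16 * 0.416734 = 11560

11560 kW


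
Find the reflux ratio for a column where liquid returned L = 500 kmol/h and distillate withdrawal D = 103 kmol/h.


Reflux ratio definition: R = L / D (liquid returned / distillate withdrawn)
L = 500 kmol/h, D = 103 kmol/h
R = 500 / 103 = 4.854

4.854


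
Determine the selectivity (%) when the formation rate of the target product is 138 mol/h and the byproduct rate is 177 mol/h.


Selectivity = desired / (desired + undesired) * 100
Total products = 138 + 177 = 315 mol/h
S = 138 / 315 * 100
= 0.4381 * 100
= 43.81 %

43.81 %


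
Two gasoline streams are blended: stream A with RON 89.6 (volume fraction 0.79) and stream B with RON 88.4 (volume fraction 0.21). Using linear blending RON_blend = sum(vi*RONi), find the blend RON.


Linear blending: RON_blend = sum(vi * RONi)
Contribution 1: 0.79 * 89.6 = 70.784
Contribution 2: 0.21 * 88.4 = 18.564
RON_blend = 70.784 + 18.564 = 89.348

89.348


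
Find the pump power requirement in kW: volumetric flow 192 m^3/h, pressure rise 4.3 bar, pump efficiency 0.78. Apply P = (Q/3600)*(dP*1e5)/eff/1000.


Q = 192 / 3600 = 0.0533333 m^3/s
P = 0.0533333 * (4.3 * 1e5) / 0.78 / 1000 = 29.40

29.40 kW


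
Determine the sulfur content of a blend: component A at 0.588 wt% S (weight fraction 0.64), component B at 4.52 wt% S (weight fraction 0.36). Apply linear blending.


Linear sulfur blending: S_blend = x1*S1 + x2*S2
Contribution 1: 0.64 * 0.588 = 0.37632 wt%
Contribution 2: 0.36 * 4.52 = 1.6272 wt%
S_blend = 0.37632 + 1.6272 = 2.00352

2.00352 wt%


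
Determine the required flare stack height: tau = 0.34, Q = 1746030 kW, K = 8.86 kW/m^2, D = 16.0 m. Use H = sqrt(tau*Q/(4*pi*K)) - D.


tau*Q/(4*pi*K) = 0.34 * 1746030 / (4 * pi * 8.86) = 5331.96
sqrt(5331.96) = 73.0203
H = 73.0203 - 16.0 = 57.02

57.02 m


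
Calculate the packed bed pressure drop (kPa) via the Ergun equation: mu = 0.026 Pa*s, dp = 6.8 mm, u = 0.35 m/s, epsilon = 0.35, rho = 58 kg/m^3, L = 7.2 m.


dp = 6.8 mm = 0.0068 m
Viscous term = 150*0.026*0.35*(1-0.35)^2 / (0.0068^2*0.35^3) = 290896
Inertial term = 1.75*58*0.35^2*(1-0.35) / (0.0068*0.35^3) = 27720.6
dP/L = 290896 + 27720.6 = 318617 Pa/m
dP = 318617 * 7.2 / 1000 = 2294 kPa

2294 kPa


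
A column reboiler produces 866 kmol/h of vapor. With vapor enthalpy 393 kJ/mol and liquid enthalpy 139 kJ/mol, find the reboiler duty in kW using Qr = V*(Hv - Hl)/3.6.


Qr = 866 * (393 - 139) / 3.6 = 866 * 254 / 3.6 = 61100

61100 kW


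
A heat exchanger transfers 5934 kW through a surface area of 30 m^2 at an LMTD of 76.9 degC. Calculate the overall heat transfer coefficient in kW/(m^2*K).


From Q = U*A*LMTD, U = Q / (A * LMTD)
U = 5934 / (30 * 76.9) = 5934 / 2307 = 2.572

2.572 kW/(m^2*K)


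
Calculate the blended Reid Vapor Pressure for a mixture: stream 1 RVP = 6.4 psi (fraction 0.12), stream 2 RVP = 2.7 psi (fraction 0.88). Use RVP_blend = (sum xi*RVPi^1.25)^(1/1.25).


Chevron index: RVP_blend = (sum xi*RVPi^1.25)^(1/1.25)
RVP^1.25 terms: 0.12 * 6.4^1.25 + 0.88 * 2.7^1.25 = 4.26724
RVP_blend = 4.26724^(1/1.25) = 3.192

3.192 psi


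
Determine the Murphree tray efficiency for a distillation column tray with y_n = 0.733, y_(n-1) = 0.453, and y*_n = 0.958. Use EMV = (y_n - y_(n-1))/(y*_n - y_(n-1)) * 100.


Murphree vapor efficiency: EMV = (y_n - y_(n-1)) / (y*_n - y_(n-1)) * 100
EMV = (0.733 - 0.453) / (0.958 - 0.453) * 100 = 0.28 / 0.505 * 100 = 55.45

55.45 %


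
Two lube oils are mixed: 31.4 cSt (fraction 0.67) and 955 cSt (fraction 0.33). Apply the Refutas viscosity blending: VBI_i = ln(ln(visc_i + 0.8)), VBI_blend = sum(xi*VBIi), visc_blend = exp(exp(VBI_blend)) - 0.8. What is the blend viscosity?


Refutas method: VBN_i = 14.534*ln(ln(visc_i + 0.8)) + 10.975, blended linearly by mass fraction; since VBN is linear in VBI_i = ln(ln(visc_i + 0.8)) and the fractions sum to 1, blend VBI directly: visc = exp(exp(VBI_blend)) - 0.8
VBI_1 = ln(ln(31.4 + 0.8)) = 1.24472
VBI_2 = ln(ln(955 + 0.8)) = 1.92608
VBI_blend = 0.67 * 1.24472 + 0.33 * 1.92608 = 1.46957
visc_blend = exp(exp(1.46957)) - 0.8 = 76.47

76.47 cSt


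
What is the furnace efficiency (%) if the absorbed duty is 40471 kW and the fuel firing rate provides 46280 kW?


Furnace efficiency = Q_absorbed / Q_fuel * 100
= 40471 / 46280 * 100 = 87.45

87.45 %


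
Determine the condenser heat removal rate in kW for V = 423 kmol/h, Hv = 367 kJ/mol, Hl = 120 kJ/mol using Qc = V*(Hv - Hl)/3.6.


Qc = 423 * (367 - 120) / 3.6 = 423 * 247 / 3.6 = 29020

29020 kW


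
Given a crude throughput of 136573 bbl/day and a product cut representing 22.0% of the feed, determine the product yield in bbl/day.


Crude throughput = 136573 bbl/day
Fraction yield = 22.0%
yield = throughput * fraction / 100
yield = 136573 * 22.0 / 100 = 30046.06

30046.06 bbl/day


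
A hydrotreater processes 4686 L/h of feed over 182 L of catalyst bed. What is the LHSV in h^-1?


LHSV = volumetric feed rate / catalyst volume
= 4686 L/h / 182 L
= 25.75 h^-1

25.75 h^-1


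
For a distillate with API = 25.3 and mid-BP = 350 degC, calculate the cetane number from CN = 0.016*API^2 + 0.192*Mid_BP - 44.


CN = 0.016 * 25.3^2 + 0.192 * 350 - 44
CN = 10.24144 + 67.2 - 44 = 33.44144

33.44144


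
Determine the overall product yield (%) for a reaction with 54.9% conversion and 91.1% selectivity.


Overall yield = conversion (%) * selectivity (%) / 100
Conversion = 54.9%, Selectivity = 91.1%
Y = 54.9 * 91.1 / 100
= 50.0139 %

50.0139 %


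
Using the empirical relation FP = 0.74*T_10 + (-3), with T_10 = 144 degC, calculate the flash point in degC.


FP = 0.74 * 144 + (-3) = 103.56

103.56 degC


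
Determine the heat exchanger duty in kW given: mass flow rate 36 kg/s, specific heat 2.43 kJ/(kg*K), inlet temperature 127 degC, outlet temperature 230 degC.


Q = m_dot * cp * delta_T
delta_T = 230 - 127 = 103 K
Q = 36 * 2.43 * 103
= 87.48 * 103
= 9010.44 kW

9010.44 kW


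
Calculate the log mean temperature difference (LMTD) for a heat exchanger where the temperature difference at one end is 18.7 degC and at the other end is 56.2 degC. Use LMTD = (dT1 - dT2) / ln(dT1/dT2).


LMTD = (dT1 - dT2) / ln(dT1/dT2)
= (18.7 - 56.2) / ln(18.7 / 56.2) = -37.5 / -1.10039 = 34.08

34.08 degC


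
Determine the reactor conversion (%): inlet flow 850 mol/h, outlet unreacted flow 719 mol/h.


X = (F_in - F_out) / F_in * 100
Moles reacted = 850 - 719 = 131
X = 131 / 850 * 100
= 0.1541 * 100
= 15.41 %

15.41 %


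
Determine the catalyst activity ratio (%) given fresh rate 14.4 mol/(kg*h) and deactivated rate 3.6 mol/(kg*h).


Activity (%) = (rate_used / rate_fresh) * 100
rate_used = 3.6, rate_fresh = 14.4
= (3.6 / 14.4) * 100
= 0.2500 * 100 = 25.00

25.00 %


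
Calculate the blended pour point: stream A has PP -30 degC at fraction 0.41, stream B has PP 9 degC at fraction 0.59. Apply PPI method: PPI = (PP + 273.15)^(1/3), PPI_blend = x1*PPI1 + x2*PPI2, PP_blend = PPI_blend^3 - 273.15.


PPI_1 = (-30 + 273.15)^(1/3) = 6.241535
PPI_2 = (9 + 273.15)^(1/3) = 6.558835
PPI_blend = 0.41 * 6.241535 + 0.59 * 6.558835 = 6.428742
PP_blend = 6.428742^3 - 273.15 = 265.6917 - 273.15 = -7.46

-7.46 degC


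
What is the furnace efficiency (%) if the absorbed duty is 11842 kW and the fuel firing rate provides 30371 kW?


Furnace efficiency = Q_absorbed / Q_fuel * 100
= 11842 / 30371 * 100 = 38.99

38.99 %


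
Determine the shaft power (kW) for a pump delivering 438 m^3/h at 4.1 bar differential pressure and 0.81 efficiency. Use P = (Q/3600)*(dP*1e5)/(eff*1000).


Q = 438 / 3600 = 0.121667 m^3/s
P = 0.121667 * (4.1 * 1e5) / 0.81 / 1000 = 61.58

61.58 kW


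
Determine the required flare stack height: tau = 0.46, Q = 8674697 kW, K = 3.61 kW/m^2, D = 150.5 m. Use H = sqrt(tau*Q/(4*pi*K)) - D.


tau*Q/(4*pi*K) = 0.46 * 8674697 / (4 * pi * 3.61) = 87962
sqrt(87962) = 296.584
H = 296.584 - 150.5 = 146.1

146.1 m


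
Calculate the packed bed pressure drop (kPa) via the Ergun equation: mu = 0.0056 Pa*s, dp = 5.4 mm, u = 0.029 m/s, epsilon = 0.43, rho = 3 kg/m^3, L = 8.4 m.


dp = 5.4 mm = 0.0054 m
Viscous term = 150*0.0056*0.029*(1-0.43)^2 / (0.0054^2*0.43^3) = 3413.77
Inertial term = 1.75*3*0.029^2*(1-0.43) / (0.0054*0.43^3) = 5.8618
dP/L = 3413.77 + 5.8618 = 3419.63 Pa/m
dP = 3419.63 * 8.4 / 1000 = 28.72 kPa

28.72 kPa


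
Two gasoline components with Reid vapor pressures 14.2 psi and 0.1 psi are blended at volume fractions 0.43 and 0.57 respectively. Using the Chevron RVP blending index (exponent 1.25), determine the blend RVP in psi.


Chevron index: RVP_blend = (sum xi*RVPi^1.25)^(1/1.25)
RVP^1.25 terms: 0.43 * 14.2^1.25 + 0.57 * 0.1^1.25 = 11.8851
RVP_blend = 11.8851^(1/1.25) = 7.244

7.244 psi
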